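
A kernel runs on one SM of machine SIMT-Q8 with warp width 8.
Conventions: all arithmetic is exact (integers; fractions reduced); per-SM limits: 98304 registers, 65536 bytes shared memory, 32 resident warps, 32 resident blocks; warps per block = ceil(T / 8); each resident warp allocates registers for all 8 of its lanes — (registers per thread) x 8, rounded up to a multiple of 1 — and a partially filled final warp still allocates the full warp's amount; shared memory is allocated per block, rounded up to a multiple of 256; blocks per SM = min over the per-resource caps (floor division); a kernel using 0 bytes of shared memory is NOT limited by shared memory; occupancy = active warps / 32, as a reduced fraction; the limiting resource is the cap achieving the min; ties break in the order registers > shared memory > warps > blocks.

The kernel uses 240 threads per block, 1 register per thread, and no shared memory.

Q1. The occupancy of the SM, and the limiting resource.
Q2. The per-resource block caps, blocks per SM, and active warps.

Answer: occupancy 15/16, limited by warps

registers: 409 blocks
shared memory: no limit (kernel uses none)
warps: 1 block
blocks: 32 blocks

Answer: 1 block, 30 active warps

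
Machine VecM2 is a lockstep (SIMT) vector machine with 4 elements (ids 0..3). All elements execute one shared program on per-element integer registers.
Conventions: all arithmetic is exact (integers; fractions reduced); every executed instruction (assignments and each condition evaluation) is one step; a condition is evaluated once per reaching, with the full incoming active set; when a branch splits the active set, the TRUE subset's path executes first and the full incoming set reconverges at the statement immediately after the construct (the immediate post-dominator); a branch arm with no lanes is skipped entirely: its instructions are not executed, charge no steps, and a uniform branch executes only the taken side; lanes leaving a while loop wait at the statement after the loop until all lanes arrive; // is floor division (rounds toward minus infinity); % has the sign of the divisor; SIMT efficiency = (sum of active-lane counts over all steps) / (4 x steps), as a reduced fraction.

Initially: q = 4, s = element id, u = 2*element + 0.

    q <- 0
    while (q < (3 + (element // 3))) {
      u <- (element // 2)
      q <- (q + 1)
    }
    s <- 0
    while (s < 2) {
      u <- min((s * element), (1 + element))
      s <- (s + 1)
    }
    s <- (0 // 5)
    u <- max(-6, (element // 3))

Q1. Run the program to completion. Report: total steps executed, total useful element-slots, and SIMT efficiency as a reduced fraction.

Answer: 24 steps, 87 useful, 29/32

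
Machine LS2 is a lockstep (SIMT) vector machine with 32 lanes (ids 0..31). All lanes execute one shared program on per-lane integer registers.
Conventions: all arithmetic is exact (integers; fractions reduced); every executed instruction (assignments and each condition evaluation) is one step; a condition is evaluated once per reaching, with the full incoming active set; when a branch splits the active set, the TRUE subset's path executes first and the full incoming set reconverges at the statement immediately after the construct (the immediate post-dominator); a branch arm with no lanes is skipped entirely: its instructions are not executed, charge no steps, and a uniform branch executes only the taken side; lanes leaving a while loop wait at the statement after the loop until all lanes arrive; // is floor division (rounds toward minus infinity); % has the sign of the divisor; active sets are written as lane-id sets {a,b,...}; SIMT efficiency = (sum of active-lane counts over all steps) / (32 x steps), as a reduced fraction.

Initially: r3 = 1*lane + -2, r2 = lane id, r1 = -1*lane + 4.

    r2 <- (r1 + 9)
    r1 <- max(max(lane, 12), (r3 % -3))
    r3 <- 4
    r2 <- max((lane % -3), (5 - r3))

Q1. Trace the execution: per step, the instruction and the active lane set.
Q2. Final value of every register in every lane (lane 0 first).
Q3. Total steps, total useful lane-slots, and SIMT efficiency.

step 0: r2 <- (r1 + 9)               {0,1,2,3,4,5,6,7,8,9,10,11,12,13,14,15,16,17,18,19,20,21,22,23,24,25,26,27,28,29,30,31}
step 1: r1 <- max(max(lane, 12), (r3 % -3)) {0,1,2,3,4,5,6,7,8,9,10,11,12,13,14,15,16,17,18,19,20,21,22,23,24,25,26,27,28,29,30,31}
step 2: r3 <- 4                      {0,1,2,3,4,5,6,7,8,9,10,11,12,13,14,15,16,17,18,19,20,21,22,23,24,25,26,27,28,29,30,31}
step 3: r2 <- max((lane % -3), (5 - r3)) {0,1,2,3,4,5,6,7,8,9,10,11,12,13,14,15,16,17,18,19,20,21,22,23,24,25,26,27,28,29,30,31}

Answer: 4 steps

r3: 4,4,4,4,4,4,4,4,4,4,4,4,4,4,4,4,4,4,4,4,4,4,4,4,4,4,4,4,4,4,4,4
r2: 1,1,1,1,1,1,1,1,1,1,1,1,1,1,1,1,1,1,1,1,1,1,1,1,1,1,1,1,1,1,1,1
r1: 12,12,12,12,12,12,12,12,12,12,12,12,12,13,14,15,16,17,18,19,20,21,22,23,24,25,26,27,28,29,30,31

steps = 4; useful = 128; efficiency = 128/128 = 1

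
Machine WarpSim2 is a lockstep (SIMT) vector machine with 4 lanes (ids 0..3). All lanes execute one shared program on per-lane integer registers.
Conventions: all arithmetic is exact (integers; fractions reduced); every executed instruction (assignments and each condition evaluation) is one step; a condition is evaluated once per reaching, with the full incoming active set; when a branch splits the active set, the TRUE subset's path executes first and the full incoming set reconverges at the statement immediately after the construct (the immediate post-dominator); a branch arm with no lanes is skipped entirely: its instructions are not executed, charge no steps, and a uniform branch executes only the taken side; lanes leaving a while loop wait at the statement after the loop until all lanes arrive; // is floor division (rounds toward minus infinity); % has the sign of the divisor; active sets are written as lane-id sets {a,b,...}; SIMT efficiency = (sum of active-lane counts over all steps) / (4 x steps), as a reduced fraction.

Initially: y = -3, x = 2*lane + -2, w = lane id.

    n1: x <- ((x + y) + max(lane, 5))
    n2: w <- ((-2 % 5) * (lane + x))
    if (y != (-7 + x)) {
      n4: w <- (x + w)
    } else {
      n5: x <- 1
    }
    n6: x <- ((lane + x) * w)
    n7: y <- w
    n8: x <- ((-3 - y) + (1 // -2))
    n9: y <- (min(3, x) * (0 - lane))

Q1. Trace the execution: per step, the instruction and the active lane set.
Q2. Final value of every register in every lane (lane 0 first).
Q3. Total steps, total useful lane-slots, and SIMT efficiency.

step 0: x <- ((x + y) + max(lane, 5)) {0,1,2,3}
step 1: w <- ((-2 % 5) * (lane + x)) {0,1,2,3}
step 2: eval (y != (-7 + x))         {0,1,2,3}
step 3: w <- (x + w)                 {0,1,3}
step 4: x <- 1                       {2}
step 5: x <- ((lane + x) * w)        {0,1,2,3}
step 6: y <- w                       {0,1,2,3}
step 7: x <- ((-3 - y) + (1 // -2))  {0,1,2,3}
step 8: y <- (min(3, x) * (0 - lane)) {0,1,2,3}

Answer: 9 steps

y: 0,15,44,111
x: -4,-15,-22,-37
w: 0,11,18,33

steps = 9; useful = 32; efficiency = 32/36 = 8/9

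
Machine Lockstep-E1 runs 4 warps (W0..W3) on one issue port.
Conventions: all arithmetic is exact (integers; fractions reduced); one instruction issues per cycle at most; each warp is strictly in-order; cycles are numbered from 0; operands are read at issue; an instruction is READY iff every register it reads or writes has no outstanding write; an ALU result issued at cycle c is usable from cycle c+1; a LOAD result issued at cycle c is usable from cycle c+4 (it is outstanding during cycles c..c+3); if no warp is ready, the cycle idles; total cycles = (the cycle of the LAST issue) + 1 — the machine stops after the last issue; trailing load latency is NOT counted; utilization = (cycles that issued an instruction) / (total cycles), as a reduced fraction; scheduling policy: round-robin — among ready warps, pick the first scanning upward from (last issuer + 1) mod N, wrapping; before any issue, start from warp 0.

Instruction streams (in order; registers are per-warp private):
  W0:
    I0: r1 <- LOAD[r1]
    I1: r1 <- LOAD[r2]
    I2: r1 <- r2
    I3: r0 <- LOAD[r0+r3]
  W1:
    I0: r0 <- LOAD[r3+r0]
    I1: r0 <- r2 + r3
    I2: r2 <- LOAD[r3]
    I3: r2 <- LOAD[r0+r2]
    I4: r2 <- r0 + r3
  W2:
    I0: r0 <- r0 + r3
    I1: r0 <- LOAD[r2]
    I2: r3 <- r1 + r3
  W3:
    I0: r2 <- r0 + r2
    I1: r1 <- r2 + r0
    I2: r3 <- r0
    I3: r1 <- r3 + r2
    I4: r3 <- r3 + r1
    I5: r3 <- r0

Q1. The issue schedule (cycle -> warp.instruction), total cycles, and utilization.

cycle 0: W0.I0
cycle 1: W1.I0
cycle 2: W2.I0
cycle 3: W3.I0
cycle 4: W0.I1
cycle 5: W1.I1
cycle 6: W2.I1
cycle 7: W3.I1
cycle 8: W0.I2
cycle 9: W1.I2
cycle 10: W2.I2
cycle 11: W3.I2
cycle 12: W0.I3
cycle 13: W1.I3
cycle 14: W3.I3
cycle 15: W3.I4
cycle 16: W3.I5
cycle 17: W1.I4

Answer: 18 cycles, utilization 1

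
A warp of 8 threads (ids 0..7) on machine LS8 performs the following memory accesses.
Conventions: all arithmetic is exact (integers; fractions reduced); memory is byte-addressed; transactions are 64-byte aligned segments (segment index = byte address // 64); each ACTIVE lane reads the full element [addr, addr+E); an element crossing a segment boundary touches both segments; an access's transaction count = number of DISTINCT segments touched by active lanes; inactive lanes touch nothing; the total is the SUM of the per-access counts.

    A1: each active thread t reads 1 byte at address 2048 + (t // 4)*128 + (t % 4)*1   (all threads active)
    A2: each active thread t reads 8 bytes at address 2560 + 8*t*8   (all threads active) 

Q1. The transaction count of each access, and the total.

A1: 2 transactions
A2: 8 transactions

Answer: 2,8; total 10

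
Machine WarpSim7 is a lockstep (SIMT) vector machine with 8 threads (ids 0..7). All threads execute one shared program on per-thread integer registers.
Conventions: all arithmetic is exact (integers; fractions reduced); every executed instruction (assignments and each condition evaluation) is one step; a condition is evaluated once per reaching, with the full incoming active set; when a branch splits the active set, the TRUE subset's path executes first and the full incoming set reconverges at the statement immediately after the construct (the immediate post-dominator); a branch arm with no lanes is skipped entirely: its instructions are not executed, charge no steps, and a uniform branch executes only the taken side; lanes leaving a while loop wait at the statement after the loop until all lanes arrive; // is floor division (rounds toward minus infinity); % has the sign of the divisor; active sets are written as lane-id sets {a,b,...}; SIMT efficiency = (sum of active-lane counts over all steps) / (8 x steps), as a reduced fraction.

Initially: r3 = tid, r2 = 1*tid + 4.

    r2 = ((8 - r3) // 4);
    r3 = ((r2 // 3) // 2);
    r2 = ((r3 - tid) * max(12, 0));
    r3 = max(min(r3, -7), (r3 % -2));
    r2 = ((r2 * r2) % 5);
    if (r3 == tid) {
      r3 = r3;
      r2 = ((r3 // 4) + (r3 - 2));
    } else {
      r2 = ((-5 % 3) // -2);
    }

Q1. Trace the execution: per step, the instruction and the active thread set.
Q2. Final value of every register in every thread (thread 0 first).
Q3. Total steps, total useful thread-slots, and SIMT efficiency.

step 0: r2 <- ((8 - r3) // 4)        {0,1,2,3,4,5,6,7}
step 1: r3 <- ((r2 // 3) // 2)       {0,1,2,3,4,5,6,7}
step 2: r2 <- ((r3 - tid) * max(12, 0)) {0,1,2,3,4,5,6,7}
step 3: r3 <- max(min(r3, -7), (r3 % -2)) {0,1,2,3,4,5,6,7}
step 4: r2 <- ((r2 * r2) % 5)        {0,1,2,3,4,5,6,7}
step 5: eval (r3 == tid)             {0,1,2,3,4,5,6,7}
step 6: r3 <- r3                     {0}
step 7: r2 <- ((r3 // 4) + (r3 - 2)) {0}
step 8: r2 <- ((-5 % 3) // -2)       {1,2,3,4,5,6,7}

Answer: 9 steps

r3: 0,0,0,0,0,0,0,0
r2: -2,-1,-1,-1,-1,-1,-1,-1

steps = 9; useful = 57; efficiency = 57/72 = 19/24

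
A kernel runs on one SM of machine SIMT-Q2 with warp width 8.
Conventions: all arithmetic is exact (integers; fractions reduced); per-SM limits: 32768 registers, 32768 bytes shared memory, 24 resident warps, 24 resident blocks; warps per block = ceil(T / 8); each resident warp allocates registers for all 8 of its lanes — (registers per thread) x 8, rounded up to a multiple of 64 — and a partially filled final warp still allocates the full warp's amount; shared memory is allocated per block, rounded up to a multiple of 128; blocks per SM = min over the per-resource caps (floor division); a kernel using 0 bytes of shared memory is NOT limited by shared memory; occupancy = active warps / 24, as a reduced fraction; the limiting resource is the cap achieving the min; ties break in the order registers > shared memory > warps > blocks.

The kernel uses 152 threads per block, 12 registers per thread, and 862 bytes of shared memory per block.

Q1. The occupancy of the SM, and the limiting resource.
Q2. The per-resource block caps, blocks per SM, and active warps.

Answer: occupancy 19/24, limited by warps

registers: 13 blocks
shared memory: 36 blocks
warps: 1 block
blocks: 24 blocks

Answer: 1 block, 19 active warps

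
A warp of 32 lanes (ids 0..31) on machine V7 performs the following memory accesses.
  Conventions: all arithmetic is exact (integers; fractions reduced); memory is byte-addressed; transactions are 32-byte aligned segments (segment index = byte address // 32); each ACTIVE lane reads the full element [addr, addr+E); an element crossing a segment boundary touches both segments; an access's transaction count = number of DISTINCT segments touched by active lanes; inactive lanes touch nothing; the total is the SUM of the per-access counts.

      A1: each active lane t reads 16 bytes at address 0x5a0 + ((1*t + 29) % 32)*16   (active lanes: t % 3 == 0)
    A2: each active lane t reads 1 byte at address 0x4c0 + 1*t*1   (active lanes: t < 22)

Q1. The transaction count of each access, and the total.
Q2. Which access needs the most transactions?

A1: 11 transactions
A2: 1 transaction

Answer: 11,1; total 12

Answer: A1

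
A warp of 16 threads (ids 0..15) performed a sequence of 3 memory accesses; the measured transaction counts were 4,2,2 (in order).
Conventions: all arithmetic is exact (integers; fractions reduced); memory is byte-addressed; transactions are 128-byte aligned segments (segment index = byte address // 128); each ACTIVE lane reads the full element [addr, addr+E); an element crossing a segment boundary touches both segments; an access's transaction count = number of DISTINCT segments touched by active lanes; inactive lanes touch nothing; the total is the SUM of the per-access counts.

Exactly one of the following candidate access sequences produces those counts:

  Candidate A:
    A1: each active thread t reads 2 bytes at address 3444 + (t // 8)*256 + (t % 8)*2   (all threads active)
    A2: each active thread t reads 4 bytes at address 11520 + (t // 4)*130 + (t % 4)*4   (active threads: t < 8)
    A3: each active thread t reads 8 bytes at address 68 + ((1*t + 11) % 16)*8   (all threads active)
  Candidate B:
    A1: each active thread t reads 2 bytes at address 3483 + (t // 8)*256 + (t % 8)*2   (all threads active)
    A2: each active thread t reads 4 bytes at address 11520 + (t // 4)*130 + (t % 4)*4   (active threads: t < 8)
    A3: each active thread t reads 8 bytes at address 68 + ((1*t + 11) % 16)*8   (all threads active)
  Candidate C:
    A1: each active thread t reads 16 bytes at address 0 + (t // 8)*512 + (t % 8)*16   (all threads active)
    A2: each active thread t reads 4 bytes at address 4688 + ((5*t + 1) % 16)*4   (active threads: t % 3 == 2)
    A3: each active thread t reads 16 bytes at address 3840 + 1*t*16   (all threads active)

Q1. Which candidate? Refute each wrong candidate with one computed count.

B: A1 gives 2 transactions, not 4
C: A1 gives 2 transactions, not 4
A: all counts match (4,2,2)

Answer: A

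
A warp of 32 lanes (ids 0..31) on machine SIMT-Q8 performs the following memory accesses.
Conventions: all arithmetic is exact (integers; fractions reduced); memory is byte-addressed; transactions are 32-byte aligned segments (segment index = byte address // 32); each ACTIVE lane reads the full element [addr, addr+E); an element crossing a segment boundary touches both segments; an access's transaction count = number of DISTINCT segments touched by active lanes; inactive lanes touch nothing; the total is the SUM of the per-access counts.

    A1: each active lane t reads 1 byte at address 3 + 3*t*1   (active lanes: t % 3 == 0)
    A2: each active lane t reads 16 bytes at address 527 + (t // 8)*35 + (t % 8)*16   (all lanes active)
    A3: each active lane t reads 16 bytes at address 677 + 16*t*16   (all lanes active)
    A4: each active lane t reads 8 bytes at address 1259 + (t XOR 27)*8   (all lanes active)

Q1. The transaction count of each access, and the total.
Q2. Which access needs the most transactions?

A1: 3 transactions
A2: 8 transactions
A3: 32 transactions
A4: 9 transactions

Answer: 3,8,32,9; total 52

Answer: A3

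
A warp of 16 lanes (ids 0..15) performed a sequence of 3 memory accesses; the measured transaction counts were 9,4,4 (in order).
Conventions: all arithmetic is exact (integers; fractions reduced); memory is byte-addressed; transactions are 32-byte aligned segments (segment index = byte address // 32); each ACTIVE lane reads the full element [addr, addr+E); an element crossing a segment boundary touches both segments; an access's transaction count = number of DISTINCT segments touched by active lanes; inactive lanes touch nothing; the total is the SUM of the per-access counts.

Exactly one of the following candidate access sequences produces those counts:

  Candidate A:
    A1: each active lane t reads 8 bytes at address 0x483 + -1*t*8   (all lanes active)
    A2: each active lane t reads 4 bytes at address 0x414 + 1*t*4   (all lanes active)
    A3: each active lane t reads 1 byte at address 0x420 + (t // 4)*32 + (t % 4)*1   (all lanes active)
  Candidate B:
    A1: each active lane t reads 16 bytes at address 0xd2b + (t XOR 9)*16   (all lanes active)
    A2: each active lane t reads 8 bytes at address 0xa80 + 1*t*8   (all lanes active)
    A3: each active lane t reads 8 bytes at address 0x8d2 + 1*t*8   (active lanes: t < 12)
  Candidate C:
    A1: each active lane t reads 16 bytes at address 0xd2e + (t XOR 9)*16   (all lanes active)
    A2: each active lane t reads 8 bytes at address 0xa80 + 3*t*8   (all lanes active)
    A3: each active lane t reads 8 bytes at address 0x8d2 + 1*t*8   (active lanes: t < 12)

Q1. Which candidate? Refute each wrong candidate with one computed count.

A: A1 gives 5 transactions, not 9
C: A2 gives 12 transactions, not 4
B: all counts match (9,4,4)

Answer: B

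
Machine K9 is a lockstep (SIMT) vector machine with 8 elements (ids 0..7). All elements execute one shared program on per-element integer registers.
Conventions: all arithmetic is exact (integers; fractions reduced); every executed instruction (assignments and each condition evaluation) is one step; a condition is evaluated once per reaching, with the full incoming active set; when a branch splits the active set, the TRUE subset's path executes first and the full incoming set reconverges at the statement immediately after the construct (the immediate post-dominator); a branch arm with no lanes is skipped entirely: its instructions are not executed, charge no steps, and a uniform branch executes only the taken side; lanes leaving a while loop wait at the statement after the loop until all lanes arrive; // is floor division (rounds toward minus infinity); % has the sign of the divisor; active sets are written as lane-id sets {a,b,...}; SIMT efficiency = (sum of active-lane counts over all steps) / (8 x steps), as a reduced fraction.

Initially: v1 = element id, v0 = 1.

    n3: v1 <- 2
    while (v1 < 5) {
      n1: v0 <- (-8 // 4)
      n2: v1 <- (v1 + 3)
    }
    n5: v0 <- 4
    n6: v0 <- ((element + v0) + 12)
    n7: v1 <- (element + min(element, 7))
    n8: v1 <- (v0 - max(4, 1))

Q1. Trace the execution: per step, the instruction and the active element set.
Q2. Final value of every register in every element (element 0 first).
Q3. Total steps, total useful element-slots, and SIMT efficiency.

step 0: v1 <- 2                      {0,1,2,3,4,5,6,7}
step 1: eval (v1 < 5)                {0,1,2,3,4,5,6,7}
step 2: v0 <- (-8 // 4)              {0,1,2,3,4,5,6,7}
step 3: v1 <- (v1 + 3)               {0,1,2,3,4,5,6,7}
step 4: eval (v1 < 5)                {0,1,2,3,4,5,6,7}
step 5: v0 <- 4                      {0,1,2,3,4,5,6,7}
step 6: v0 <- ((element + v0) + 12)  {0,1,2,3,4,5,6,7}
step 7: v1 <- (element + min(element, 7)) {0,1,2,3,4,5,6,7}
step 8: v1 <- (v0 - max(4, 1))       {0,1,2,3,4,5,6,7}

Answer: 9 steps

v1: 12,13,14,15,16,17,18,19
v0: 16,17,18,19,20,21,22,23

steps = 9; useful = 72; efficiency = 72/72 = 1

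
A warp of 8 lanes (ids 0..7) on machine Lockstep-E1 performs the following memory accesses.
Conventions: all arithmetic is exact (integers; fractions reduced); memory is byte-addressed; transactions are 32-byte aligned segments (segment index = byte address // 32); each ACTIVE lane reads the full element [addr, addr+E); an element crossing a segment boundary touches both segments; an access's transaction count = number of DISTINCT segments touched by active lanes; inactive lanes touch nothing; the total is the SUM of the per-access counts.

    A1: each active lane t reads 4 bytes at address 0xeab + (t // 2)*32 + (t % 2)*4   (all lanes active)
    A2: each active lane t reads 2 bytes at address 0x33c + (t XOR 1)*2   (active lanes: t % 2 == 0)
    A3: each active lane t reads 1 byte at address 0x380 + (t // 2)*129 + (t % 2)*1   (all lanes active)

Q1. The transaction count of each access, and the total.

A1: 4 transactions
A2: 2 transactions
A3: 4 transactions

Answer: 4,2,4; total 10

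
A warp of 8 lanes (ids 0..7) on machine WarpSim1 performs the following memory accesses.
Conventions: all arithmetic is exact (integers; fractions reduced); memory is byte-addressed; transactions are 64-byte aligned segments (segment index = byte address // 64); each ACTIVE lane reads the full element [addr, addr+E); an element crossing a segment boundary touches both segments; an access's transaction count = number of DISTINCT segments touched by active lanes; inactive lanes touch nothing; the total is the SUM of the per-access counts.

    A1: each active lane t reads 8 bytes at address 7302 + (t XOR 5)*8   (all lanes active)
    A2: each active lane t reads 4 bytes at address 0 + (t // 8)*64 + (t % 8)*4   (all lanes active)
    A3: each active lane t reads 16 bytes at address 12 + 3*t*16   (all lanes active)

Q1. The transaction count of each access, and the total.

A1: 2 transactions
A2: 1 transaction
A3: 6 transactions

Answer: 2,1,6; total 9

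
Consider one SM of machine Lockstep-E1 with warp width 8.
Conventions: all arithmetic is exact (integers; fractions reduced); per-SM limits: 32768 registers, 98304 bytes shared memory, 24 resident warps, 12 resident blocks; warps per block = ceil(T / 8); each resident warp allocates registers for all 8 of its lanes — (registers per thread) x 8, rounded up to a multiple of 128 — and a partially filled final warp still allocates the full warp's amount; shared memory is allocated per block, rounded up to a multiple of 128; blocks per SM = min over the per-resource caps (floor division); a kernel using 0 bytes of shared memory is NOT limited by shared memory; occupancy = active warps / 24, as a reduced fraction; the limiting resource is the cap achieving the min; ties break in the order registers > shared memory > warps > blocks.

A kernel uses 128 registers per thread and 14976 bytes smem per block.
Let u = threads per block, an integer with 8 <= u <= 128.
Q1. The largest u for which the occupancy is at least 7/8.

Answer: u = 96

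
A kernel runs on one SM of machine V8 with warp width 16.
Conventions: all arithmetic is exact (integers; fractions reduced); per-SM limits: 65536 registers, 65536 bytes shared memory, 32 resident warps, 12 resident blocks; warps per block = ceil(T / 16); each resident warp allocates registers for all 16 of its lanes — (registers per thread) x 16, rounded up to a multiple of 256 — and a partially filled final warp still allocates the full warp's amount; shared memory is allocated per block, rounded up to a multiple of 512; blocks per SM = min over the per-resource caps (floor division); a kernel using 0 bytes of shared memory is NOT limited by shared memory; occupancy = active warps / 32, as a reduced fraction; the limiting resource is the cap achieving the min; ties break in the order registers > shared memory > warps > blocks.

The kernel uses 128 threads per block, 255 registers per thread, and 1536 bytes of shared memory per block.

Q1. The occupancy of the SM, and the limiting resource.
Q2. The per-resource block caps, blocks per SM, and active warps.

Answer: occupancy 1/2, limited by registers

registers: 2 blocks
shared memory: 42 blocks
warps: 4 blocks
blocks: 12 blocks

Answer: 2 blocks, 16 active warps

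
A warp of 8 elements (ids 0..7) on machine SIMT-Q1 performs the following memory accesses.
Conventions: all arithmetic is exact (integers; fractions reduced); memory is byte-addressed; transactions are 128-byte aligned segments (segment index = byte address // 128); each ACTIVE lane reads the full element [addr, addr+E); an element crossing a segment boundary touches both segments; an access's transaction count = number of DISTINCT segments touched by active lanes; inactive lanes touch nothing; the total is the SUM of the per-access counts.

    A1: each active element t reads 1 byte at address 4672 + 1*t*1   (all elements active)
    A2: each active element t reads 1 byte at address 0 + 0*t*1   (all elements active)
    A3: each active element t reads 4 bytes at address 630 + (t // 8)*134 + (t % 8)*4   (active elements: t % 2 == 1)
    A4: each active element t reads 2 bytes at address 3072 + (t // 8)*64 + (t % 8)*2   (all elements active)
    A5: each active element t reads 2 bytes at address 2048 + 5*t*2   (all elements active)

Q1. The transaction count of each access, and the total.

A1: 1 transaction
A2: 1 transaction
A3: 2 transactions
A4: 1 transaction
A5: 1 transaction

Answer: 1,1,2,1,1; total 6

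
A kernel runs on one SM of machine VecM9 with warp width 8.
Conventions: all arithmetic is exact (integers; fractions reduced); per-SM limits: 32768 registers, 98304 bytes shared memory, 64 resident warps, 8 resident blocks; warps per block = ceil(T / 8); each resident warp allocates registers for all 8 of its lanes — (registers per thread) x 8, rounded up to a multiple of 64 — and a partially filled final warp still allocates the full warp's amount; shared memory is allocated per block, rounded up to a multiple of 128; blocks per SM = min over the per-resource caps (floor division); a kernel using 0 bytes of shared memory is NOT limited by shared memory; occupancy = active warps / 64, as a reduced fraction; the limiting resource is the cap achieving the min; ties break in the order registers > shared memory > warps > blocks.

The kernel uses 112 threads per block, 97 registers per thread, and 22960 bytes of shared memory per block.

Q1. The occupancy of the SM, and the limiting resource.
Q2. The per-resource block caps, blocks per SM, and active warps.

Answer: occupancy 7/16, limited by registers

registers: 2 blocks
shared memory: 4 blocks
warps: 4 blocks
blocks: 8 blocks

Answer: 2 blocks, 28 active warps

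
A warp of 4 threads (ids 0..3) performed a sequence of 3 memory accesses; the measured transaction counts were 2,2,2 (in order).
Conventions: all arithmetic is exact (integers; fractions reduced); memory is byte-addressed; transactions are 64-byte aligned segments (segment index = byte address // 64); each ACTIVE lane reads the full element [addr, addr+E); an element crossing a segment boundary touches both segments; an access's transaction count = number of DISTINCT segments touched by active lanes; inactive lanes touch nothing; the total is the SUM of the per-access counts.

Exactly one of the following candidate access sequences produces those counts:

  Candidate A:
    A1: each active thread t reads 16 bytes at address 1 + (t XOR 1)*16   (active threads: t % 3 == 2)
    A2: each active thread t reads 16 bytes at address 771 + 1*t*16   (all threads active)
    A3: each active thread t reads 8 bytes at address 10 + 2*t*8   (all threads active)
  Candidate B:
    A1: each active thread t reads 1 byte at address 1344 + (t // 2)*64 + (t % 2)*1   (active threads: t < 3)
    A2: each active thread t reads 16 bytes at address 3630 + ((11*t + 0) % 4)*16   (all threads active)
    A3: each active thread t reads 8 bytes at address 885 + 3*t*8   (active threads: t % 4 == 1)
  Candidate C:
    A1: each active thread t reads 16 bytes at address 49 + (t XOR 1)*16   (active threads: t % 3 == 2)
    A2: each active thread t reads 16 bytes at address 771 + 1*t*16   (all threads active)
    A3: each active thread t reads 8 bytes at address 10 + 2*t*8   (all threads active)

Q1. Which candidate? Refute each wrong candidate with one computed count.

B: A3 gives 1 transaction, not 2
C: A1 gives 1 transaction, not 2
A: all counts match (2,2,2)

Answer: A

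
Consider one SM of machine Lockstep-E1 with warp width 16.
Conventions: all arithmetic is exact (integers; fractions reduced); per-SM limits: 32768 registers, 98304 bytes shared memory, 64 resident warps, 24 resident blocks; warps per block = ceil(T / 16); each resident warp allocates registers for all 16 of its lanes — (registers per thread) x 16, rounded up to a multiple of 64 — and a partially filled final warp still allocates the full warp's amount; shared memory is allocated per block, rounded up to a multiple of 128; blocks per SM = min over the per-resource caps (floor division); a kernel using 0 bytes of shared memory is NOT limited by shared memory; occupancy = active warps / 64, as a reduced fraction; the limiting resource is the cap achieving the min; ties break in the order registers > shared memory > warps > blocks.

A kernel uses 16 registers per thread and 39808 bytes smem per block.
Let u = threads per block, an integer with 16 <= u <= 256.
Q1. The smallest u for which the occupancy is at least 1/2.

Answer: u = 241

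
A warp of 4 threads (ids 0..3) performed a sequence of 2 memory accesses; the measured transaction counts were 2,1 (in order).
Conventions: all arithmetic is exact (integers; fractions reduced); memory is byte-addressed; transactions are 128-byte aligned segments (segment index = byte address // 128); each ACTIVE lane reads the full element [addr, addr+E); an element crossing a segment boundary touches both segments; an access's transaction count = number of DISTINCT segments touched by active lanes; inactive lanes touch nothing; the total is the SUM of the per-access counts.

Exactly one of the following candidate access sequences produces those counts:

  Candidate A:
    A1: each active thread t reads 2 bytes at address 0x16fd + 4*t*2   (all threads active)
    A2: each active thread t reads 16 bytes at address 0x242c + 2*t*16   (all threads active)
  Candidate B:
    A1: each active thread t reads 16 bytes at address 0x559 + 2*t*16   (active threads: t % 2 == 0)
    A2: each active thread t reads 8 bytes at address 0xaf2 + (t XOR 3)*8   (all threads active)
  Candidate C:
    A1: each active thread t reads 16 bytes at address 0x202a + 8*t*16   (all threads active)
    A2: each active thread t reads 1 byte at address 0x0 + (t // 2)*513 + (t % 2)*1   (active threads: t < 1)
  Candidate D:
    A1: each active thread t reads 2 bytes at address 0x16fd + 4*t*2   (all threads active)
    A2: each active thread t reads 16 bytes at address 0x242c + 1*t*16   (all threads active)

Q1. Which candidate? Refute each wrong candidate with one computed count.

A: A2 gives 2 transactions, not 1
B: A2 gives 2 transactions, not 1
C: A1 gives 4 transactions, not 2
D: all counts match (2,1)

Answer: D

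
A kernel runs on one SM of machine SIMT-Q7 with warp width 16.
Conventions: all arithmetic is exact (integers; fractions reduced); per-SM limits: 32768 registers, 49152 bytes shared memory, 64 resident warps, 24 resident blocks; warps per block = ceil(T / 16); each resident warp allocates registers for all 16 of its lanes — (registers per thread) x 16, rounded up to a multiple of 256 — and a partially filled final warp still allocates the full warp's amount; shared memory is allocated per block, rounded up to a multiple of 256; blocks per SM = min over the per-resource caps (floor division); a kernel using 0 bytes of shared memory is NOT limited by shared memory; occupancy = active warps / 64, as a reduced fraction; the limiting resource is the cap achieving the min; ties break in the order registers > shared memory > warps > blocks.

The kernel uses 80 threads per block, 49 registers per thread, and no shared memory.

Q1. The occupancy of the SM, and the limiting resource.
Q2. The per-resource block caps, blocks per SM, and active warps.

Answer: occupancy 15/32, limited by registers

registers: 6 blocks
shared memory: no limit (kernel uses none)
warps: 12 blocks
blocks: 24 blocks

Answer: 6 blocks, 30 active warps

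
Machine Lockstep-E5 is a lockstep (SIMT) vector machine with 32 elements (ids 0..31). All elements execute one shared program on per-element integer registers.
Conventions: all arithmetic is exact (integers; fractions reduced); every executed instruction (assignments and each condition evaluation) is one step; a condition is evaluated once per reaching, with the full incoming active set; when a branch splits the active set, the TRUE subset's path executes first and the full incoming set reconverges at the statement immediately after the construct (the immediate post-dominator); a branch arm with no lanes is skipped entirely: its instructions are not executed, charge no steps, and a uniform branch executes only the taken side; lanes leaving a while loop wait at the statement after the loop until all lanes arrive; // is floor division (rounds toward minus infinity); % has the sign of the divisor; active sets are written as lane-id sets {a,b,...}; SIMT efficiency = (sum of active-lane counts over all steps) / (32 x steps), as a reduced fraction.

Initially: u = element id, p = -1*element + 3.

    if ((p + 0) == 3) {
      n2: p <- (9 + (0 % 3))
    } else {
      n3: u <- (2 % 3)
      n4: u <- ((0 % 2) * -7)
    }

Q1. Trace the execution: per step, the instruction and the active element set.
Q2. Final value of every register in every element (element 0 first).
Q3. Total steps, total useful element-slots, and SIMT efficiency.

step 0: eval ((p + 0) == 3)          {0,1,2,3,4,5,6,7,8,9,10,11,12,13,14,15,16,17,18,19,20,21,22,23,24,25,26,27,28,29,30,31}
step 1: p <- (9 + (0 % 3))           {0}
step 2: u <- (2 % 3)                 {1,2,3,4,5,6,7,8,9,10,11,12,13,14,15,16,17,18,19,20,21,22,23,24,25,26,27,28,29,30,31}
step 3: u <- ((0 % 2) * -7)          {1,2,3,4,5,6,7,8,9,10,11,12,13,14,15,16,17,18,19,20,21,22,23,24,25,26,27,28,29,30,31}

Answer: 4 steps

u: 0,0,0,0,0,0,0,0,0,0,0,0,0,0,0,0,0,0,0,0,0,0,0,0,0,0,0,0,0,0,0,0
p: 9,2,1,0,-1,-2,-3,-4,-5,-6,-7,-8,-9,-10,-11,-12,-13,-14,-15,-16,-17,-18,-19,-20,-21,-22,-23,-24,-25,-26,-27,-28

steps = 4; useful = 95; efficiency = 95/128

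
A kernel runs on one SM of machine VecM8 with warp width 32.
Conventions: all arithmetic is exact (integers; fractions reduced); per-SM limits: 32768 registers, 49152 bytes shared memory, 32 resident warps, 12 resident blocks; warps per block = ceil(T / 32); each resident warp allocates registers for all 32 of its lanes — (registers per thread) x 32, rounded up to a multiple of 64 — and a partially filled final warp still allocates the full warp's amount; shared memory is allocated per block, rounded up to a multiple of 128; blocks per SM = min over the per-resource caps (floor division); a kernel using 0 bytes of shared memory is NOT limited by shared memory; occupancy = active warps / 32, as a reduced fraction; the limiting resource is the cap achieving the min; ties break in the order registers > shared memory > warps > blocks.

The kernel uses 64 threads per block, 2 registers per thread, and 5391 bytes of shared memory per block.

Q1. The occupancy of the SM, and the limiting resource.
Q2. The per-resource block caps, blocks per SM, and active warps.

Answer: occupancy 1/2, limited by shared memory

registers: 256 blocks
shared memory: 8 blocks
warps: 16 blocks
blocks: 12 blocks

Answer: 8 blocks, 16 active warps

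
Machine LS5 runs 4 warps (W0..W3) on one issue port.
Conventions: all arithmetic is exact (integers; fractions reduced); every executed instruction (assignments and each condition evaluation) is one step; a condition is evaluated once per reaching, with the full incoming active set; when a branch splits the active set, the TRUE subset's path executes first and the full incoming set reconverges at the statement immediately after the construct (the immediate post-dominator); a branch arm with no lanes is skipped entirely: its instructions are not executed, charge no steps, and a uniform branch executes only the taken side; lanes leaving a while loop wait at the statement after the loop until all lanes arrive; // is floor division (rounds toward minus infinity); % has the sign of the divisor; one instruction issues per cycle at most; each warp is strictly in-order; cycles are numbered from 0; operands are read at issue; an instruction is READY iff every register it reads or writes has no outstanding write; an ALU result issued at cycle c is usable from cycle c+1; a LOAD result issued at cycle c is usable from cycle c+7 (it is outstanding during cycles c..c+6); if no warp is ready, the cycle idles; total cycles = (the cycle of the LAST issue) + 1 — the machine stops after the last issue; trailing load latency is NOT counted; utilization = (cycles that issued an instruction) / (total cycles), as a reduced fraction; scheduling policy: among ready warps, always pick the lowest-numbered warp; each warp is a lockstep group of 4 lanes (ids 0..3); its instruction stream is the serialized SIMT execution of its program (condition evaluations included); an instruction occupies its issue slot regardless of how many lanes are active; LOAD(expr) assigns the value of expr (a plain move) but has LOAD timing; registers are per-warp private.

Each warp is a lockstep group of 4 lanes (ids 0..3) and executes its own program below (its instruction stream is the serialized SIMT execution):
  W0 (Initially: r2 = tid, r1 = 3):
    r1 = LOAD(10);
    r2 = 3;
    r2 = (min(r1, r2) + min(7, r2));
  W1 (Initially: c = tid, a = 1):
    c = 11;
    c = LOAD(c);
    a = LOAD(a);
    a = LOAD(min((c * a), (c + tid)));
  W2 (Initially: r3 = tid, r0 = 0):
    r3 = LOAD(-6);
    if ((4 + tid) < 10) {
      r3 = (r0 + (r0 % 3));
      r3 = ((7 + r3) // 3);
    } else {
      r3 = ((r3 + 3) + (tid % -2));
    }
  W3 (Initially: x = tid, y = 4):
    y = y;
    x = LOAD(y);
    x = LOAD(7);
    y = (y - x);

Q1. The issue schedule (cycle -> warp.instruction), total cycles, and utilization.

cycle 0: W0.I0
cycle 1: W0.I1
cycle 2: W1.I0
cycle 3: W1.I1
cycle 4: W1.I2
cycle 5: W2.I0
cycle 6: W2.I1
cycle 7: W0.I2
cycle 8: W3.I0
cycle 9: W3.I1
cycle 10: idle
cycle 11: W1.I3
cycle 12: W2.I2
cycle 13: W2.I3
cycle 14: idle
cycle 15: idle
cycle 16: W3.I2
cycle 17: idle
cycle 18: idle
cycle 19: idle
cycle 20: idle
cycle 21: idle
cycle 22: idle
cycle 23: W3.I3

Answer: 24 cycles, utilization 5/8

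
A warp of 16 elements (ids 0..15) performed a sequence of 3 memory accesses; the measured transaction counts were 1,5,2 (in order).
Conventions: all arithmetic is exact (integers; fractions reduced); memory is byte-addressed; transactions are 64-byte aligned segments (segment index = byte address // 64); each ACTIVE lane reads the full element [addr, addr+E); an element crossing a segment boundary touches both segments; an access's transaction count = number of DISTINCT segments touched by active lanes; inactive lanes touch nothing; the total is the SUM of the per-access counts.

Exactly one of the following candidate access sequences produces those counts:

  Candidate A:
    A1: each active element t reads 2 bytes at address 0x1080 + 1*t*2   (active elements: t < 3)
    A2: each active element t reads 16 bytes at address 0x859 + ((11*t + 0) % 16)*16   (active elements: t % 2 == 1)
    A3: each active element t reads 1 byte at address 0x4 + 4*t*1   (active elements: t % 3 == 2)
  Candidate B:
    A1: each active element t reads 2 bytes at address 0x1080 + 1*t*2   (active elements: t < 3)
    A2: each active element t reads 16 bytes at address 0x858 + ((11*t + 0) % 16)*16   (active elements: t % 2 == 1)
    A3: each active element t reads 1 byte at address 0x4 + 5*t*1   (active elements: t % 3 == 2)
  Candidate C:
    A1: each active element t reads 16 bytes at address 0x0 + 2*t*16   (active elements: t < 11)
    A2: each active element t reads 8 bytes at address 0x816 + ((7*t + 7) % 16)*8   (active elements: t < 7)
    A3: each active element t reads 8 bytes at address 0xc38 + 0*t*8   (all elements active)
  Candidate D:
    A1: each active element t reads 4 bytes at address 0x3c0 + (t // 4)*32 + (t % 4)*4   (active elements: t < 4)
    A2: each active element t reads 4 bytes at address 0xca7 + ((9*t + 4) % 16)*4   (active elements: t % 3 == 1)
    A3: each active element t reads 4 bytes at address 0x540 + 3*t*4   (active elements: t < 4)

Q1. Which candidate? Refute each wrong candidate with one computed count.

A: A3 gives 1 transaction, not 2
C: A1 gives 6 transactions, not 1
D: A2 gives 2 transactions, not 5
B: all counts match (1,5,2)

Answer: B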